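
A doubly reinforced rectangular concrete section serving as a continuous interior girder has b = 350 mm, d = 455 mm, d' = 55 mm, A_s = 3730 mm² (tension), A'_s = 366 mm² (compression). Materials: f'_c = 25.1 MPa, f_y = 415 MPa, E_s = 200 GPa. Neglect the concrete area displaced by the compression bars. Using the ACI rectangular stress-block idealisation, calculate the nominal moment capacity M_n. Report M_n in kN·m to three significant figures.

M_n ≈ 565 kN·m

Assume both tension and compression steel yield.
Net tension couple steel: A_s − A'_s = 3364 mm².
a = (A_s − A'_s) f_y / (0.85 f'_c b) = 1396060/(0.85 × 25.1 × 350) = 186.96 mm.
c = a/β₁ = 186.96/0.85 = 219.95 mm; ε'_s = 0.003(c − d')/c = 0.0022 ≥ f_y/E_s = 0.0021, so compression steel does yield.
M_n = (A_s − A'_s) f_y (d − a/2) + A'_s f_y (d − d') = [1396060 × (455 − 93.48) + 151890 × (455 − 55)] × 10⁻⁶ = 504.70 + 60.76 = 565.46 kN·m.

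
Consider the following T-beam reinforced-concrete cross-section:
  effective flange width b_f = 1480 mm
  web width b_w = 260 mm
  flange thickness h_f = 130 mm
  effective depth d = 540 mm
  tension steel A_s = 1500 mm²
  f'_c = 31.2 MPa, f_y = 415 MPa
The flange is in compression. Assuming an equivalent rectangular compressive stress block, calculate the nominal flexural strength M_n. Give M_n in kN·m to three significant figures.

M_n ≈ 331 kN·m

Tension: T = A_s f_y = 1500 × 415 = 622500 N.
Try a within the flange: a = T/(0.85 f'_c b_f) = 622500/(0.85 × 31.2 × 1480) = 15.86 mm.
Since a = 15.86 ≤ h_f = 130 mm, the stress block lies entirely in the flange; analyse as a rectangular beam of width b_f.
M_n = T(d − a/2) = 622500 × (540 − 7.93) = 331.21 × 10⁶ N·mm.
M_n = 331.21 kN·m.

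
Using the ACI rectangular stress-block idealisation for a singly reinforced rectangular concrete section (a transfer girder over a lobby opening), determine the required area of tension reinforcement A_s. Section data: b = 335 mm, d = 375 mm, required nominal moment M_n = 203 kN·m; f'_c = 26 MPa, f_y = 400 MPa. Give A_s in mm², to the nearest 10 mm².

A_s ≈ 1520 mm²

With M_n = 0.85 f'_c a b (d − a/2), solve the quadratic for a:
a = d − √(d² − 2M_n/(0.85 f'_c b)) = 375 − √(375² − 2 × 203×10⁶/(0.85 × 26 × 335)) = 82.11 mm.
A_s = 0.85 f'_c a b / f_y = 0.85 × 26 × 82.11 × 335 / 400 = 1519.8 mm².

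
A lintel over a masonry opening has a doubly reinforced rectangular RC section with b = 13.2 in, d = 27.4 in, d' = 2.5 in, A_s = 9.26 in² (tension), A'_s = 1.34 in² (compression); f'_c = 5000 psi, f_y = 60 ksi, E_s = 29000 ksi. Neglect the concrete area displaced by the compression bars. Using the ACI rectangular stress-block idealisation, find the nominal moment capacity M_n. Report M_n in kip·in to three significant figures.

Assume both steels yield.
a = (A_s − A'_s) f_y/(0.85 f'_c b) = (9.26 − 1.34) × 60/(0.85 × 5 × 13.2) = 8.471 in.
c = a/β₁ = 8.471/0.8 = 10.589 in; ε'_s = 0.003(c − d')/c = 0.0023 ≥ ε_y = 0.0021, so the compression steel yields.
M_n = (A_s − A'_s) f_y (d − a/2) + A'_s f_y (d − d') = 475.2 × (27.4 − 4.2355) + 80.4 × (27.4 − 2.5) = 11007.8 + 2002.0 = 13009.8 kip·in.

M_n ≈ 13000 kip·in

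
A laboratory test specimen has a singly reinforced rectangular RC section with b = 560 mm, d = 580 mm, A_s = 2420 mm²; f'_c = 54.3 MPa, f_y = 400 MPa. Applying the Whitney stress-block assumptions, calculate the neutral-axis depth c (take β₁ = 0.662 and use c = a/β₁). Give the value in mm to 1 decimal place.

T = A_s f_y = 2420 × 400 = 968000 N = 968 kN.
Setting C = 0.85 f'_c a b equal to T: a = 968000/(0.85 × 54.3 × 560) = 37.451 mm.
With β₁ = 0.662, c = a/β₁ = 37.451/0.662 = 56.6 mm.

c ≈ 56.6 mm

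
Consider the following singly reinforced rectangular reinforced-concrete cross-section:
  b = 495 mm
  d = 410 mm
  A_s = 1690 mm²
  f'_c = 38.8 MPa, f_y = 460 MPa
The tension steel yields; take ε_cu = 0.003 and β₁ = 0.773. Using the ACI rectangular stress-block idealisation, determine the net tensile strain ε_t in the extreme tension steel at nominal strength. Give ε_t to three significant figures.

a = A_s f_y/(0.85 f'_c b) = 47.62 mm.
β₁ = 0.773, so c = a/β₁ = 47.62/0.773 = 61.60 mm.
From the linear strain diagram with ε_cu = 0.003: ε_t = 0.003 (d − c)/c = 0.003 × (410 − 61.60)/61.60 = 0.0170.
Since ε_t ≥ 0.005, the section is tension-controlled.

ε_t ≈ 0.0170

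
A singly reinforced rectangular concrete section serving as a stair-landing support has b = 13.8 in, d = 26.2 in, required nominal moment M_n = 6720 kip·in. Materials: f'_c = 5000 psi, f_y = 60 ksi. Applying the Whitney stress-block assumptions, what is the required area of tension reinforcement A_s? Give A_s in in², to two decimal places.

A_s ≈ 4.71 in²

From M_n = 0.85 f'_c a b (d − a/2):
a = d − √(d² − 2M_n/(0.85 f'_c b)) = 26.2 − √(26.2² − 2 × 6720/(0.85 × 5 × 13.8)) = 4.816 in.
A_s = 0.85 f'_c a b / f_y = 0.85 × 5 × 4.816 × 13.8 / 60 = 4.708 in².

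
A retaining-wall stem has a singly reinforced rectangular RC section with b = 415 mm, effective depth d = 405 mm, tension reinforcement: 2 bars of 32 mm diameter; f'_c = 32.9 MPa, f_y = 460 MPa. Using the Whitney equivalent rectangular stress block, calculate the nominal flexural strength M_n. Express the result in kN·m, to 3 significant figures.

M_n ≈ 276 kN·m

A_s = 2 × 804 = 1608 mm².
T = A_s f_y = 1608 × 460 = 739680 N = 739.68 kN.
From C = T: a = T/(0.85 f'_c b) = 739680/(0.85 × 32.9 × 415) = 63.74 mm.
M_n = T(d − a/2) = 739.68 kN × (405 − 31.87) mm = 276.00 kN·m.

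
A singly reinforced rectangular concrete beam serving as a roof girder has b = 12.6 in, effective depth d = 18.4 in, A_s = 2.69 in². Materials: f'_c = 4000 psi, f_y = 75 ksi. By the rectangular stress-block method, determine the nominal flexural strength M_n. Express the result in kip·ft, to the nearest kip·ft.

T = A_s f_y = 2.69 × 75 = 201.75 kips.
a = T/(0.85 f'_c b) = 201.75/(0.85 × 4 × 12.6) = 4.709 in.
M_n = T(d − a/2) = 201.75 × (18.4 − 2.3545) = 3237.2 kip·in = 3237.2/12 = 269.77 kip·ft.

M_n ≈ 270 kip·ft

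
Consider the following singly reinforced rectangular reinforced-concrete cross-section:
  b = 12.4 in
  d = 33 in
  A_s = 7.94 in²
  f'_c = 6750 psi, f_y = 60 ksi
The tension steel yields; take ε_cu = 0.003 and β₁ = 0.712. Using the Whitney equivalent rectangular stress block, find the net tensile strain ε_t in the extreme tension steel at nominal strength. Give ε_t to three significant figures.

ε_t ≈ 0.00753

a = A_s f_y/(0.85 f'_c b) = 6.696 in.
β₁ = 0.712, so c = a/β₁ = 6.696/0.712 = 9.404 in.
From the linear strain diagram with ε_cu = 0.003: ε_t = 0.003 (d − c)/c = 0.003 × (33 − 9.404)/9.404 = 0.00753.
Since ε_t ≥ 0.005, the section is tension-controlled.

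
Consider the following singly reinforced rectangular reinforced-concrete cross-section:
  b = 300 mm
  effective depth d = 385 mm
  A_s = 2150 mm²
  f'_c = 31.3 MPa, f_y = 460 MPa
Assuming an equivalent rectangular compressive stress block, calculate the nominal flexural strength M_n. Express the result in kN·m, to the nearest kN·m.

T = A_s f_y = 2150 × 460 = 989000 N = 989 kN.
From C = T: a = T/(0.85 f'_c b) = 989000/(0.85 × 31.3 × 300) = 123.91 mm.
M_n = T(d − a/2) = 989 kN × (385 − 61.955) mm = 319.49 kN·m.

M_n ≈ 319 kN·m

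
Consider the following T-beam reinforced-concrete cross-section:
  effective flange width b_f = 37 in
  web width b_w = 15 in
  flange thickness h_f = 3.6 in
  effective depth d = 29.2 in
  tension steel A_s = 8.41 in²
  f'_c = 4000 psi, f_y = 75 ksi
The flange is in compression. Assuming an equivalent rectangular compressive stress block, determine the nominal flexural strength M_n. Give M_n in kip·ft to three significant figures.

M_n ≈ 1390 kip·ft

Tension: T = A_s f_y = 8.41 × 75 = 630.75 kips.
Try a within the flange: a = T/(0.85 f'_c b_f) = 630.75/(0.85 × 4 × 37) = 5.014 in.
a = 5.014 > h_f = 3.6 in: the block extends into the web. Split into flange-overhang and web parts.
C_f = 0.85 f'_c (b_f − b_w) h_f = 0.85 × 4 × (37 − 15) × 3.6 = 269.3 kips.
Remaining web compression depth: a_w = (T − C_f)/(0.85 f'_c b_w) = (630.75 − 269.3)/(0.85 × 4 × 15) = 7.087 in.
M_n = C_f(d − h_f/2) + (T − C_f)(d − a_w/2) = 269.3 × (29.2 − 1.8) + 361.45 × (29.2 − 3.5435) = 7378.8 + 9273.5 = 16652.3 kip·in.
M_n = 16652.3/12 = 1387.69 kip·ft.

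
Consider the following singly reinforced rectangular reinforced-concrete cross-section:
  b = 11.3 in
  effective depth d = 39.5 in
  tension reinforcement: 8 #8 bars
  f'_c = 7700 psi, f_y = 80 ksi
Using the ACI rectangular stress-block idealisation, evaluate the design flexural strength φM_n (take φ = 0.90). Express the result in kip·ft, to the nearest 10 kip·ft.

φM_n ≈ 1370 kip·ft

A_s = 8 × 0.79 = 6.32 in².
T = A_s f_y = 6.32 × 80 = 505.6 kips.
a = T/(0.85 f'_c b) = 505.6/(0.85 × 7.7 × 11.3) = 6.836 in.
M_n = T(d − a/2) = 505.6 × (39.5 − 3.418) = 18243.1 kip·in = 18243.1/12 = 1520.26 kip·ft.
φM_n = 0.90 × 1520.26 = 1368.23 kip·ft.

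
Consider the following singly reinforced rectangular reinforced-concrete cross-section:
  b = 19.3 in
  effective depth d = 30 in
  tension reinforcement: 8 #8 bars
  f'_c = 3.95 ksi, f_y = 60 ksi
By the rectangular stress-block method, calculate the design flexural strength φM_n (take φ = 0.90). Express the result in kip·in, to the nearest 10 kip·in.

φM_n ≈ 9240 kip·in

A_s = 8 × 0.79 = 6.32 in².
T = A_s f_y = 6.32 × 60 = 379.2 kips.
a = T/(0.85 f'_c b) = 379.2/(0.85 × 3.95 × 19.3) = 5.852 in.
M_n = T(d − a/2) = 379.2 × (30 − 2.926) = 10266.5 kip·in.
φM_n = 0.90 × 10266.5 = 9239.9 kip·in.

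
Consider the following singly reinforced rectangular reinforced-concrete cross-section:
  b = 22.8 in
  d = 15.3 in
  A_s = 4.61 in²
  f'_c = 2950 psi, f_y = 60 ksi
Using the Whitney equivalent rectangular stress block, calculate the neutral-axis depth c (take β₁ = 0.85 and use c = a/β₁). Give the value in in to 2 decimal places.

c ≈ 5.69 in

T = A_s f_y = 4.61 × 60 = 276.6 kips.
a = T/(0.85 f'_c b) = 276.6/(0.85 × 2.95 × 22.8) = 4.8381 in.
With β₁ = 0.85, c = a/β₁ = 4.8381/0.85 = 5.69 in.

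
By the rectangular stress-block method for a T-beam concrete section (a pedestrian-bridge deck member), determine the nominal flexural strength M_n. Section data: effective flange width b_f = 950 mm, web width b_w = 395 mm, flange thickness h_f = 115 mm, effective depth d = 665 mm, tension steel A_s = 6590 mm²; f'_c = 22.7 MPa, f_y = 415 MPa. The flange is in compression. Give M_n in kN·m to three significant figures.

Tension: T = A_s f_y = 6590 × 415 = 2734850 N.
Try a within the flange: a = T/(0.85 f'_c b_f) = 2734850/(0.85 × 22.7 × 950) = 149.20 mm.
a = 149.20 > h_f = 115 mm: the block extends into the web. Split into flange-overhang and web parts.
C_f = 0.85 f'_c (b_f − b_w) h_f = 0.85 × 22.7 × (950 − 395) × 115 = 1231503 N.
Remaining web compression depth: a_w = (T − C_f)/(0.85 f'_c b_w) = (2734850 − 1231503)/(0.85 × 22.7 × 395) = 197.25 mm.
M_n = C_f(d − h_f/2) + (T − C_f)(d − a_w/2) = 1231503 × (665 − 57.5) + 1503347 × (665 − 98.625) = 748.14 + 851.46 = 1599.60 × 10⁶ N·mm.
M_n = 1599.60 kN·m.

M_n ≈ 1600 kN·m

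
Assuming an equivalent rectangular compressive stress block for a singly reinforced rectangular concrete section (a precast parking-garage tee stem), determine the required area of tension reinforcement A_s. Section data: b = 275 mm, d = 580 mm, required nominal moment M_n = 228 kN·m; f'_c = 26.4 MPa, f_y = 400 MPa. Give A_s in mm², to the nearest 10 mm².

A_s ≈ 1040 mm²

With M_n = 0.85 f'_c a b (d − a/2), solve the quadratic for a:
a = d − √(d² − 2M_n/(0.85 f'_c b)) = 580 − √(580² − 2 × 228×10⁶/(0.85 × 26.4 × 275)) = 67.65 mm.
A_s = 0.85 f'_c a b / f_y = 0.85 × 26.4 × 67.65 × 275 / 400 = 1043.7 mm².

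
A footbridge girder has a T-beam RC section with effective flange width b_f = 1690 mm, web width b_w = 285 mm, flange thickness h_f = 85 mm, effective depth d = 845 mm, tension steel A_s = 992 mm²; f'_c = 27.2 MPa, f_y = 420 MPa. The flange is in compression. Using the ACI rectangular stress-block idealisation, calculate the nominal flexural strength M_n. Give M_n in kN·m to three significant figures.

M_n ≈ 350 kN·m

Tension: T = A_s f_y = 992 × 420 = 416640 N.
Try a within the flange: a = T/(0.85 f'_c b_f) = 416640/(0.85 × 27.2 × 1690) = 10.66 mm.
Since a = 10.66 ≤ h_f = 85 mm, the stress block lies entirely in the flange; analyse as a rectangular beam of width b_f.
M_n = T(d − a/2) = 416640 × (845 − 5.33) = 349.84 × 10⁶ N·mm.
M_n = 349.84 kN·m.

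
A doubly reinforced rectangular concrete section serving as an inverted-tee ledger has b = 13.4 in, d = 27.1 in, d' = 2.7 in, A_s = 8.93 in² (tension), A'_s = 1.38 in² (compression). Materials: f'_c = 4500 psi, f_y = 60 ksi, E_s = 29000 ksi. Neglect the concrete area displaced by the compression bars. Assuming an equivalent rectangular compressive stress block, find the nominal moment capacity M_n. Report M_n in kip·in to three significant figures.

M_n ≈ 12300 kip·in

Assume both steels yield.
a = (A_s − A'_s) f_y/(0.85 f'_c b) = (8.93 − 1.38) × 60/(0.85 × 4.5 × 13.4) = 8.838 in.
c = a/β₁ = 8.838/0.825 = 10.713 in; ε'_s = 0.003(c − d')/c = 0.0022 ≥ ε_y = 0.0021, so the compression steel yields.
M_n = (A_s − A'_s) f_y (d − a/2) + A'_s f_y (d − d') = 453 × (27.1 − 4.419) + 82.8 × (27.1 − 2.7) = 10274.5 + 2020.3 = 12294.8 kip·in.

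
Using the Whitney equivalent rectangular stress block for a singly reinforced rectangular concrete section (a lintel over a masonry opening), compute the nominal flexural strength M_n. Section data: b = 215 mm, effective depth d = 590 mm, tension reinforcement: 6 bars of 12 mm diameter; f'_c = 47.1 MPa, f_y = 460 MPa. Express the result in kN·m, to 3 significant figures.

A_s = 6 × 113 = 678 mm².
T = A_s f_y = 678 × 460 = 311880 N = 311.88 kN.
From C = T: a = T/(0.85 f'_c b) = 311880/(0.85 × 47.1 × 215) = 36.23 mm.
M_n = T(d − a/2) = 311.88 kN × (590 − 18.115) mm = 178.36 kN·m.

M_n ≈ 178 kN·m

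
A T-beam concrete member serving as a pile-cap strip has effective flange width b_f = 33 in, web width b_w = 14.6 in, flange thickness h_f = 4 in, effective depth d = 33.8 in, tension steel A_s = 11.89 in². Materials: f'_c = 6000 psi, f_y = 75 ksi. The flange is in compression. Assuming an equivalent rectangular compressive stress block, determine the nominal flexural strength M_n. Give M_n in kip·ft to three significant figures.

Tension: T = A_s f_y = 11.89 × 75 = 891.75 kips.
Try a within the flange: a = T/(0.85 f'_c b_f) = 891.75/(0.85 × 6 × 33) = 5.299 in.
a = 5.299 > h_f = 4 in: the block extends into the web. Split into flange-overhang and web parts.
C_f = 0.85 f'_c (b_f − b_w) h_f = 0.85 × 6 × (33 − 14.6) × 4 = 375.4 kips.
Remaining web compression depth: a_w = (T − C_f)/(0.85 f'_c b_w) = (891.75 − 375.4)/(0.85 × 6 × 14.6) = 6.935 in.
M_n = C_f(d − h_f/2) + (T − C_f)(d − a_w/2) = 375.4 × (33.8 − 2) + 516.35 × (33.8 − 3.4675) = 11937.7 + 15662.2 = 27599.9 kip·in.
M_n = 27599.9/12 = 2299.99 kip·ft.

M_n ≈ 2300 kip·ft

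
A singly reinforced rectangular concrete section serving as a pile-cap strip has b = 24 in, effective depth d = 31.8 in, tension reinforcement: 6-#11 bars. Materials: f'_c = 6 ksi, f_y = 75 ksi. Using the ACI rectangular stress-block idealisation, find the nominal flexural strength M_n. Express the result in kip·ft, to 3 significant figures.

A_s = 6 × 1.56 = 9.36 in².
T = A_s f_y = 9.36 × 75 = 702 kips.
a = T/(0.85 f'_c b) = 702/(0.85 × 6 × 24) = 5.735 in.
M_n = T(d − a/2) = 702 × (31.8 − 2.8675) = 20310.6 kip·in = 20310.6/12 = 1692.55 kip·ft.

M_n ≈ 1690 kip·ft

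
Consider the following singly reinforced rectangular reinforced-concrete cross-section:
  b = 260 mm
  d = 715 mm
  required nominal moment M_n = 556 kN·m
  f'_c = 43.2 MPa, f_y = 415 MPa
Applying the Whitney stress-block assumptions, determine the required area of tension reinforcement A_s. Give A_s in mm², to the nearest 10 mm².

A_s ≈ 1990 mm²

With M_n = 0.85 f'_c a b (d − a/2), solve the quadratic for a:
a = d − √(d² − 2M_n/(0.85 f'_c b)) = 715 − √(715² − 2 × 556×10⁶/(0.85 × 43.2 × 260)) = 86.71 mm.
A_s = 0.85 f'_c a b / f_y = 0.85 × 43.2 × 86.71 × 260 / 415 = 1994.8 mm².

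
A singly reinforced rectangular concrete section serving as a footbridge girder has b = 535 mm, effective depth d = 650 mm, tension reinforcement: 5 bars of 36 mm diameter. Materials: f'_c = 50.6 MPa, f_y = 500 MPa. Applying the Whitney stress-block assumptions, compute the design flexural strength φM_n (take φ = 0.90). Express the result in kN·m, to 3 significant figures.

φM_n ≈ 1360 kN·m

A_s = 5 × 1018 = 5090 mm².
T = A_s f_y = 5090 × 500 = 2545000 N = 2545 kN.
From C = T: a = T/(0.85 f'_c b) = 2545000/(0.85 × 50.6 × 535) = 110.60 mm.
M_n = T(d − a/2) = 2545 kN × (650 − 55.3) mm = 1513.51 kN·m.
φM_n = 0.90 × 1513.51 = 1362.16 kN·m.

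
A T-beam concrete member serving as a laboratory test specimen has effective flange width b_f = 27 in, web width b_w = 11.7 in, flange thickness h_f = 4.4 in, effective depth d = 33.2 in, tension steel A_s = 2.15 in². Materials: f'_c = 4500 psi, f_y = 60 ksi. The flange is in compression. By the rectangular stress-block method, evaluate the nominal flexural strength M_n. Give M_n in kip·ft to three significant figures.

Tension: T = A_s f_y = 2.15 × 60 = 129 kips.
Try a within the flange: a = T/(0.85 f'_c b_f) = 129/(0.85 × 4.5 × 27) = 1.249 in.
Since a = 1.249 ≤ h_f = 4.4 in, the stress block lies entirely in the flange; analyse as a rectangular beam of width b_f.
M_n = T(d − a/2) = 129 × (33.2 − 0.6245) = 4202.2 kip·in.
M_n = 4202.2/12 = 350.18 kip·ft.

M_n ≈ 350 kip·ft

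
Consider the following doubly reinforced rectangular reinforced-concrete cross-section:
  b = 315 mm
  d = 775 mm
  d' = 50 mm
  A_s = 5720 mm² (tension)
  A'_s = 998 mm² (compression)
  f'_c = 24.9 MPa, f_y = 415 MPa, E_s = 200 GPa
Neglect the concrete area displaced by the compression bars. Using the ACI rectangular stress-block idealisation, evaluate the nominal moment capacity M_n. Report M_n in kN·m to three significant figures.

M_n ≈ 1530 kN·m

Assume both tension and compression steel yield.
Net tension couple steel: A_s − A'_s = 4722 mm².
a = (A_s − A'_s) f_y / (0.85 f'_c b) = 1959630/(0.85 × 24.9 × 315) = 293.93 mm.
c = a/β₁ = 293.93/0.85 = 345.80 mm; ε'_s = 0.003(c − d')/c = 0.0026 ≥ f_y/E_s = 0.0021, so compression steel does yield.
M_n = (A_s − A'_s) f_y (d − a/2) + A'_s f_y (d − d') = [1959630 × (775 − 146.965) + 414170 × (775 − 50)] × 10⁻⁶ = 1230.72 + 300.27 = 1530.99 kN·m.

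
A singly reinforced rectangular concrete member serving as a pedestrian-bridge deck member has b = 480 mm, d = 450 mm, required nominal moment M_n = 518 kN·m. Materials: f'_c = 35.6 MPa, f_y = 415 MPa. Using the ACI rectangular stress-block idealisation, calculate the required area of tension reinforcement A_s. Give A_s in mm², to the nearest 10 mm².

A_s ≈ 3070 mm²

With M_n = 0.85 f'_c a b (d − a/2), solve the quadratic for a:
a = d − √(d² − 2M_n/(0.85 f'_c b)) = 450 − √(450² − 2 × 518×10⁶/(0.85 × 35.6 × 480)) = 87.82 mm.
A_s = 0.85 f'_c a b / f_y = 0.85 × 35.6 × 87.82 × 480 / 415 = 3073.7 mm².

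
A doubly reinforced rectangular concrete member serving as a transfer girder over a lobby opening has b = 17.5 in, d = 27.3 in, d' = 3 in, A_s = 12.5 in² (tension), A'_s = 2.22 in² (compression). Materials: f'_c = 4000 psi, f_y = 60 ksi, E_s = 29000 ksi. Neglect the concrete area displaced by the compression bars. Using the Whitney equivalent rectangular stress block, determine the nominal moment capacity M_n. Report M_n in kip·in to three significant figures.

Assume both steels yield.
a = (A_s − A'_s) f_y/(0.85 f'_c b) = (12.5 − 2.22) × 60/(0.85 × 4 × 17.5) = 10.366 in.
c = a/β₁ = 10.366/0.85 = 12.195 in; ε'_s = 0.003(c − d')/c = 0.0023 ≥ ε_y = 0.0021, so the compression steel yields.
M_n = (A_s − A'_s) f_y (d − a/2) + A'_s f_y (d − d') = 616.8 × (27.3 − 5.183) + 133.2 × (27.3 − 3) = 13641.8 + 3236.8 = 16878.6 kip·in.

M_n ≈ 16900 kip·in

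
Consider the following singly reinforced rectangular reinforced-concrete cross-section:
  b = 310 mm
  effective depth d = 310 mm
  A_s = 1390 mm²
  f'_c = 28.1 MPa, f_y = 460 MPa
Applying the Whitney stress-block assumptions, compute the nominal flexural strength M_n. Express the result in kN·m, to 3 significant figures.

M_n ≈ 171 kN·m

T = A_s f_y = 1390 × 460 = 639400 N = 639.4 kN.
From C = T: a = T/(0.85 f'_c b) = 639400/(0.85 × 28.1 × 310) = 86.35 mm.
M_n = T(d − a/2) = 639.4 kN × (310 − 43.175) mm = 170.61 kN·m.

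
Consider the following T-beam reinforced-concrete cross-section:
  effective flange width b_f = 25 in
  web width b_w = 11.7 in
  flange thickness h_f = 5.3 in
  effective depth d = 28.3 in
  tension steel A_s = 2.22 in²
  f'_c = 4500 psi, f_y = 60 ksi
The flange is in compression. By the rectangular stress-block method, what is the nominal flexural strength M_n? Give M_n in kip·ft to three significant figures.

Tension: T = A_s f_y = 2.22 × 60 = 133.2 kips.
Try a within the flange: a = T/(0.85 f'_c b_f) = 133.2/(0.85 × 4.5 × 25) = 1.393 in.
Since a = 1.393 ≤ h_f = 5.3 in, the stress block lies entirely in the flange; analyse as a rectangular beam of width b_f.
M_n = T(d − a/2) = 133.2 × (28.3 − 0.6965) = 3676.8 kip·in.
M_n = 3676.8/12 = 306.40 kip·ft.

M_n ≈ 306 kip·ft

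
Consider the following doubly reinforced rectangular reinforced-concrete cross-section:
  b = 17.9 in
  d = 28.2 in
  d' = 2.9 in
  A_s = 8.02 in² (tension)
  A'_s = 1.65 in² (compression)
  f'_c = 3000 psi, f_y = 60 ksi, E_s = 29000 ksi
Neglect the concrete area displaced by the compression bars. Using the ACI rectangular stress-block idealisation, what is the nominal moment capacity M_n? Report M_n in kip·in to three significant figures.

M_n ≈ 11700 kip·in

Assume both steels yield.
a = (A_s − A'_s) f_y/(0.85 f'_c b) = (8.02 − 1.65) × 60/(0.85 × 3 × 17.9) = 8.373 in.
c = a/β₁ = 8.373/0.85 = 9.851 in; ε'_s = 0.003(c − d')/c = 0.0021 ≥ ε_y = 0.0021, so the compression steel yields.
M_n = (A_s − A'_s) f_y (d − a/2) + A'_s f_y (d − d') = 382.2 × (28.2 − 4.1865) + 99 × (28.2 − 2.9) = 9178.0 + 2504.7 = 11682.7 kip·in.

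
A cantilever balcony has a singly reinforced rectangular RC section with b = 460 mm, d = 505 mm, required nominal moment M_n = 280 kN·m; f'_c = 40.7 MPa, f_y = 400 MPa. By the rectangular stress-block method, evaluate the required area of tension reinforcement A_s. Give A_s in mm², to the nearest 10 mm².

A_s ≈ 1440 mm²

With M_n = 0.85 f'_c a b (d − a/2), solve the quadratic for a:
a = d − √(d² − 2M_n/(0.85 f'_c b)) = 505 − √(505² − 2 × 280×10⁶/(0.85 × 40.7 × 460)) = 36.13 mm.
A_s = 0.85 f'_c a b / f_y = 0.85 × 40.7 × 36.13 × 460 / 400 = 1437.4 mm².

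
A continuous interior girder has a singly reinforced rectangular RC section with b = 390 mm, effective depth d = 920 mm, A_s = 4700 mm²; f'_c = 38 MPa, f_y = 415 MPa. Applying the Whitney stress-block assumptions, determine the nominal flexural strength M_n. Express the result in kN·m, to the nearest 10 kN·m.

T = A_s f_y = 4700 × 415 = 1950500 N = 1950.5 kN.
From C = T: a = T/(0.85 f'_c b) = 1950500/(0.85 × 38 × 390) = 154.84 mm.
M_n = T(d − a/2) = 1950.5 kN × (920 − 77.42) mm = 1643.45 kN·m.

M_n ≈ 1640 kN·m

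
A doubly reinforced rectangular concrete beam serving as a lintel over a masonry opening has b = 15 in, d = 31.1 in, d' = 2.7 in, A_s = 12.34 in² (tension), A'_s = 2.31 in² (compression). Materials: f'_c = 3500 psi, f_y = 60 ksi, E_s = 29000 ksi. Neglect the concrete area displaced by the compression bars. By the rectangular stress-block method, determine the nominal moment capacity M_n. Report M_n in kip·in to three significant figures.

Assume both steels yield.
a = (A_s − A'_s) f_y/(0.85 f'_c b) = (12.34 − 2.31) × 60/(0.85 × 3.5 × 15) = 13.486 in.
c = a/β₁ = 13.486/0.85 = 15.866 in; ε'_s = 0.003(c − d')/c = 0.0025 ≥ ε_y = 0.0021, so the compression steel yields.
M_n = (A_s − A'_s) f_y (d − a/2) + A'_s f_y (d − d') = 601.8 × (31.1 − 6.743) + 138.6 × (31.1 − 2.7) = 14658.0 + 3936.2 = 18594.2 kip·in.

M_n ≈ 18600 kip·in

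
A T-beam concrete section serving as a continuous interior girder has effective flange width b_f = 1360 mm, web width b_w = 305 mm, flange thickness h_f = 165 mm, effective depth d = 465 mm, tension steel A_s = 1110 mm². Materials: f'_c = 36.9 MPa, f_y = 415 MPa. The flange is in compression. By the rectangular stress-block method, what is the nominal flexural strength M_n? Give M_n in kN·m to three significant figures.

M_n ≈ 212 kN·m

Tension: T = A_s f_y = 1110 × 415 = 460650 N.
Try a within the flange: a = T/(0.85 f'_c b_f) = 460650/(0.85 × 36.9 × 1360) = 10.80 mm.
Since a = 10.80 ≤ h_f = 165 mm, the stress block lies entirely in the flange; analyse as a rectangular beam of width b_f.
M_n = T(d − a/2) = 460650 × (465 − 5.4) = 211.71 × 10⁶ N·mm.
M_n = 211.71 kN·m.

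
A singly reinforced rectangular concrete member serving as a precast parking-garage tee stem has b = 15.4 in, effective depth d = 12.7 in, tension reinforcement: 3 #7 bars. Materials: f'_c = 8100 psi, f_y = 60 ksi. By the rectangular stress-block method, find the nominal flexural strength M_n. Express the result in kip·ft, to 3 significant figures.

M_n ≈ 110 kip·ft

A_s = 3 × 0.6 = 1.8 in².
T = A_s f_y = 1.8 × 60 = 108 kips.
a = T/(0.85 f'_c b) = 108/(0.85 × 8.1 × 15.4) = 1.019 in.
M_n = T(d − a/2) = 108 × (12.7 − 0.5095) = 1316.6 kip·in = 1316.6/12 = 109.72 kip·ft.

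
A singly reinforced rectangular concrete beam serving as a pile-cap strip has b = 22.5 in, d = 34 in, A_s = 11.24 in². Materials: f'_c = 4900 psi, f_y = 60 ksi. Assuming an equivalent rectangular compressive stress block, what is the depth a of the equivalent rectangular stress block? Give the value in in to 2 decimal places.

T = A_s f_y = 11.24 × 60 = 674.4 kips.
a = T/(0.85 f'_c b) = 674.4/(0.85 × 4.9 × 22.5) = 7.20 in.

a ≈ 7.20 in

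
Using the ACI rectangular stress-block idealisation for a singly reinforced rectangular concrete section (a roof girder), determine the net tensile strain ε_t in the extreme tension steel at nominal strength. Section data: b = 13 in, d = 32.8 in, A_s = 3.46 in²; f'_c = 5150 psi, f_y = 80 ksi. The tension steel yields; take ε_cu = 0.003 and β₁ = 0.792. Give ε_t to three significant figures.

ε_t ≈ 0.0130

a = A_s f_y/(0.85 f'_c b) = 4.864 in.
β₁ = 0.792, so c = a/β₁ = 4.864/0.792 = 6.141 in.
From the linear strain diagram with ε_cu = 0.003: ε_t = 0.003 (d − c)/c = 0.003 × (32.8 − 6.141)/6.141 = 0.0130.
Since ε_t ≥ 0.005, the section is tension-controlled.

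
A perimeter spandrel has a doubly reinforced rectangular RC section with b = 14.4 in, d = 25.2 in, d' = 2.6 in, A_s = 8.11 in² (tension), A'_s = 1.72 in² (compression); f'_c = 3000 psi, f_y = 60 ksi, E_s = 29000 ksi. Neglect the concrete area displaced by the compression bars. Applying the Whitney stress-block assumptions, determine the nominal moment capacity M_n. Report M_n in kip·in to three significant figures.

Assume both steels yield.
a = (A_s − A'_s) f_y/(0.85 f'_c b) = (8.11 − 1.72) × 60/(0.85 × 3 × 14.4) = 10.441 in.
c = a/β₁ = 10.441/0.85 = 12.284 in; ε'_s = 0.003(c − d')/c = 0.0024 ≥ ε_y = 0.0021, so the compression steel yields.
M_n = (A_s − A'_s) f_y (d − a/2) + A'_s f_y (d − d') = 383.4 × (25.2 − 5.2205) + 103.2 × (25.2 − 2.6) = 7660.1 + 2332.3 = 9992.4 kip·in.

M_n ≈ 9990 kip·in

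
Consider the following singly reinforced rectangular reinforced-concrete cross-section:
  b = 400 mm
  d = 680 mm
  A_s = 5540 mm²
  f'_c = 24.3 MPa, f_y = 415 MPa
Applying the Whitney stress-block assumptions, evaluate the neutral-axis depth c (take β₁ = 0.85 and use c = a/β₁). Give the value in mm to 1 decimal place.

c ≈ 327.4 mm

T = A_s f_y = 5540 × 415 = 2299100 N = 2299.1 kN.
Setting C = 0.85 f'_c a b equal to T: a = 2299100/(0.85 × 24.3 × 400) = 278.274 mm.
With β₁ = 0.85, c = a/β₁ = 278.274/0.85 = 327.4 mm.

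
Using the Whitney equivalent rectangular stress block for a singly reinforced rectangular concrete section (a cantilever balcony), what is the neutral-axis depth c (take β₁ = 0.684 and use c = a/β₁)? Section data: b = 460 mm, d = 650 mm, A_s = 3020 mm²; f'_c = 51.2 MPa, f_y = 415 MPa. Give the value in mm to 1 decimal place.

c ≈ 91.5 mm

T = A_s f_y = 3020 × 415 = 1253300 N = 1253.3 kN.
Setting C = 0.85 f'_c a b equal to T: a = 1253300/(0.85 × 51.2 × 460) = 62.605 mm.
With β₁ = 0.684, c = a/β₁ = 62.605/0.684 = 91.5 mm.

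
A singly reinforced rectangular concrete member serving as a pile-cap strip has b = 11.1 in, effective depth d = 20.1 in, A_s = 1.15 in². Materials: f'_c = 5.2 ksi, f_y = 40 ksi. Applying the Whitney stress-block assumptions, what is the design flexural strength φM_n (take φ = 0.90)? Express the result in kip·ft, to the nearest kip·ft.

φM_n ≈ 68 kip·ft

T = A_s f_y = 1.15 × 40 = 46 kips.
a = T/(0.85 f'_c b) = 46/(0.85 × 5.2 × 11.1) = 0.938 in.
M_n = T(d − a/2) = 46 × (20.1 − 0.469) = 903.0 kip·in = 903.0/12 = 75.25 kip·ft.
φM_n = 0.90 × 75.25 = 67.73 kip·ft.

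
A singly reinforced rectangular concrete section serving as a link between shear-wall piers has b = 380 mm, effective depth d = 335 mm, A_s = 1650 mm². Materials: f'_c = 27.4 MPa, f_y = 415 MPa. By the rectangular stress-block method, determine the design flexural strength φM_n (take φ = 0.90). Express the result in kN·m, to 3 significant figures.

T = A_s f_y = 1650 × 415 = 684750 N = 684.75 kN.
From C = T: a = T/(0.85 f'_c b) = 684750/(0.85 × 27.4 × 380) = 77.37 mm.
M_n = T(d − a/2) = 684.75 kN × (335 − 38.685) mm = 202.90 kN·m.
φM_n = 0.90 × 202.90 = 182.61 kN·m.

φM_n ≈ 183 kN·m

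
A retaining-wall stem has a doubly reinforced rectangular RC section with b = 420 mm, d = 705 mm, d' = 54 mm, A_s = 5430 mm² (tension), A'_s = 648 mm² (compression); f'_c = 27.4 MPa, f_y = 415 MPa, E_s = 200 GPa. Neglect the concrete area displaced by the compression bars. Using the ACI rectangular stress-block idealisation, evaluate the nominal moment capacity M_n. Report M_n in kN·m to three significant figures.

Assume both tension and compression steel yield.
Net tension couple steel: A_s − A'_s = 4782 mm².
a = (A_s − A'_s) f_y / (0.85 f'_c b) = 1984530/(0.85 × 27.4 × 420) = 202.88 mm.
c = a/β₁ = 202.88/0.85 = 238.68 mm; ε'_s = 0.003(c − d')/c = 0.0023 ≥ f_y/E_s = 0.0021, so compression steel does yield.
M_n = (A_s − A'_s) f_y (d − a/2) + A'_s f_y (d − d') = [1984530 × (705 − 101.44) + 268920 × (705 − 54)] × 10⁻⁶ = 1197.78 + 175.07 = 1372.85 kN·m.

M_n ≈ 1370 kN·m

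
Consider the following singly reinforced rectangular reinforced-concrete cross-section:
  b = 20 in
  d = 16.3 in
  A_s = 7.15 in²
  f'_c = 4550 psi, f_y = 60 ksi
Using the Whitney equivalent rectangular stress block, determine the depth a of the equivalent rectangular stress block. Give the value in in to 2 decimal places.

a ≈ 5.55 in

T = A_s f_y = 7.15 × 60 = 429 kips.
a = T/(0.85 f'_c b) = 429/(0.85 × 4.55 × 20) = 5.55 in.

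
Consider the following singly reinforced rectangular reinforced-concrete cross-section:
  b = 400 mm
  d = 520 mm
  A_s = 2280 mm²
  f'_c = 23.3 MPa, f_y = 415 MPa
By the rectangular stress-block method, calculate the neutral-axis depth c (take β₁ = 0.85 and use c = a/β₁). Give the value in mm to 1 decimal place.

T = A_s f_y = 2280 × 415 = 946200 N = 946.2 kN.
Setting C = 0.85 f'_c a b equal to T: a = 946200/(0.85 × 23.3 × 400) = 119.440 mm.
With β₁ = 0.85, c = a/β₁ = 119.440/0.85 = 140.5 mm.

c ≈ 140.5 mm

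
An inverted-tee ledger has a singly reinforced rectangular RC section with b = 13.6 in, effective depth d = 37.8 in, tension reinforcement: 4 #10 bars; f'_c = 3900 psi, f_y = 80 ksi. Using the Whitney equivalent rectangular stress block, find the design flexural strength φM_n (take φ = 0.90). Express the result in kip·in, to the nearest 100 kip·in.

A_s = 4 × 1.27 = 5.08 in².
T = A_s f_y = 5.08 × 80 = 406.4 kips.
a = T/(0.85 f'_c b) = 406.4/(0.85 × 3.9 × 13.6) = 9.014 in.
M_n = T(d − a/2) = 406.4 × (37.8 − 4.507) = 13530.3 kip·in.
φM_n = 0.90 × 13530.3 = 12177.3 kip·in.

φM_n ≈ 12200 kip·in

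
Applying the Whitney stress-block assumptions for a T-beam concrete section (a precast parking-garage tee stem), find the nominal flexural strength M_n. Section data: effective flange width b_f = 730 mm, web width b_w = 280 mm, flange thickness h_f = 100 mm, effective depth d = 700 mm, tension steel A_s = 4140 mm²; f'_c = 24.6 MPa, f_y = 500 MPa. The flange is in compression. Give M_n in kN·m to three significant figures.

Tension: T = A_s f_y = 4140 × 500 = 2070000 N.
Try a within the flange: a = T/(0.85 f'_c b_f) = 2070000/(0.85 × 24.6 × 730) = 135.61 mm.
a = 135.61 > h_f = 100 mm: the block extends into the web. Split into flange-overhang and web parts.
C_f = 0.85 f'_c (b_f − b_w) h_f = 0.85 × 24.6 × (730 − 280) × 100 = 940950 N.
Remaining web compression depth: a_w = (T − C_f)/(0.85 f'_c b_w) = (2070000 − 940950)/(0.85 × 24.6 × 280) = 192.84 mm.
M_n = C_f(d − h_f/2) + (T − C_f)(d − a_w/2) = 940950 × (700 − 50) + 1129050 × (700 − 96.42) = 611.62 + 681.47 = 1293.09 × 10⁶ N·mm.
M_n = 1293.09 kN·m.

M_n ≈ 1290 kN·m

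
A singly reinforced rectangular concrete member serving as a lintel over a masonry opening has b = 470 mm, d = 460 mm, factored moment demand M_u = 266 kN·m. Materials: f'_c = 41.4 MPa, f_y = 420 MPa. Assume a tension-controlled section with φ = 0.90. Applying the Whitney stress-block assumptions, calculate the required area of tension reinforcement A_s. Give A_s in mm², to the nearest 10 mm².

M_n = M_u/φ = 266/0.90 = 295.556 kN·m.
With M_n = 0.85 f'_c a b (d − a/2), solve the quadratic for a:
a = d − √(d² − 2M_n/(0.85 f'_c b)) = 460 − √(460² − 2 × 295.556×10⁶/(0.85 × 41.4 × 470)) = 40.64 mm.
A_s = 0.85 f'_c a b / f_y = 0.85 × 41.4 × 40.64 × 470 / 420 = 1600.4 mm².

A_s ≈ 1600 mm²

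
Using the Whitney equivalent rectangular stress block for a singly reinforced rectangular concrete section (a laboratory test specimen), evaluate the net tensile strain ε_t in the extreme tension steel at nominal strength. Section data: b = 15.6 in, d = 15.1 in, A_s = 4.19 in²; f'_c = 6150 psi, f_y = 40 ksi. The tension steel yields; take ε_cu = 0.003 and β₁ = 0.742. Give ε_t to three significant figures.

a = A_s f_y/(0.85 f'_c b) = 2.055 in.
β₁ = 0.742, so c = a/β₁ = 2.055/0.742 = 2.770 in.
From the linear strain diagram with ε_cu = 0.003: ε_t = 0.003 (d − c)/c = 0.003 × (15.1 − 2.770)/2.770 = 0.0134.
Since ε_t ≥ 0.005, the section is tension-controlled.

ε_t ≈ 0.0134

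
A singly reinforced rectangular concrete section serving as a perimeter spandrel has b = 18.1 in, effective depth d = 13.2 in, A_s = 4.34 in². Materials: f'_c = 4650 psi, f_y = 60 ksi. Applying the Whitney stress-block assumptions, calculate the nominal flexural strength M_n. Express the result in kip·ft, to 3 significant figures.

M_n ≈ 247 kip·ft

T = A_s f_y = 4.34 × 60 = 260.4 kips.
a = T/(0.85 f'_c b) = 260.4/(0.85 × 4.65 × 18.1) = 3.640 in.
M_n = T(d − a/2) = 260.4 × (13.2 − 1.82) = 2963.4 kip·in = 2963.4/12 = 246.95 kip·ft.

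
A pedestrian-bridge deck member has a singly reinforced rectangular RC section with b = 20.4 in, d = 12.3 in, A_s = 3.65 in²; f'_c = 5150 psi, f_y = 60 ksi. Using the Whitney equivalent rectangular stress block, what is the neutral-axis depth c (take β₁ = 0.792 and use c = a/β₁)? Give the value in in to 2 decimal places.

T = A_s f_y = 3.65 × 60 = 219 kips.
a = T/(0.85 f'_c b) = 219/(0.85 × 5.15 × 20.4) = 2.4524 in.
With β₁ = 0.792, c = a/β₁ = 2.4524/0.792 = 3.10 in.

c ≈ 3.10 in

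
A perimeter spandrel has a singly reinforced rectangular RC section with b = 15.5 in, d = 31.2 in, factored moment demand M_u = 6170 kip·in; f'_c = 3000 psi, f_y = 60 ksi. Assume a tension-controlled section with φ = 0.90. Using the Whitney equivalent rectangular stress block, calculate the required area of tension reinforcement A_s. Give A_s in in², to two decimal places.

A_s ≈ 4.06 in²

M_n = M_u/φ = 6170/0.90 = 6855.56 kip·in.
From M_n = 0.85 f'_c a b (d − a/2):
a = d − √(d² − 2M_n/(0.85 f'_c b)) = 31.2 − √(31.2² − 2 × 6855.56/(0.85 × 3 × 15.5)) = 6.169 in.
A_s = 0.85 f'_c a b / f_y = 0.85 × 3 × 6.169 × 15.5 / 60 = 4.064 in².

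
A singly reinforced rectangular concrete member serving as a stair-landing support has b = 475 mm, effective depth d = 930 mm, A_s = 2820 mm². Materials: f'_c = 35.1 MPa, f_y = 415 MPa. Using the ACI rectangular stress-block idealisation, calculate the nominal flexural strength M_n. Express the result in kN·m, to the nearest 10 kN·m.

M_n ≈ 1040 kN·m

T = A_s f_y = 2820 × 415 = 1170300 N = 1170.3 kN.
From C = T: a = T/(0.85 f'_c b) = 1170300/(0.85 × 35.1 × 475) = 82.58 mm.
M_n = T(d − a/2) = 1170.3 kN × (930 − 41.29) mm = 1040.06 kN·m.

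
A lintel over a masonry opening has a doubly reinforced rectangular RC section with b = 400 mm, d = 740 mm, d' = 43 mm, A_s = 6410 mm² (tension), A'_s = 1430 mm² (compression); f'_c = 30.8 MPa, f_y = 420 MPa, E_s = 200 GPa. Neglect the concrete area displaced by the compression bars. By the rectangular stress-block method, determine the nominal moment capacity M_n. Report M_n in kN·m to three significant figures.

Assume both tension and compression steel yield.
Net tension couple steel: A_s − A'_s = 4980 mm².
a = (A_s − A'_s) f_y / (0.85 f'_c b) = 2091600/(0.85 × 30.8 × 400) = 199.73 mm.
c = a/β₁ = 199.73/0.83 = 240.64 mm; ε'_s = 0.003(c − d')/c = 0.0025 ≥ f_y/E_s = 0.0021, so compression steel does yield.
M_n = (A_s − A'_s) f_y (d − a/2) + A'_s f_y (d − d') = [2091600 × (740 − 99.865) + 600600 × (740 − 43)] × 10⁻⁶ = 1338.91 + 418.62 = 1757.53 kN·m.

M_n ≈ 1760 kN·m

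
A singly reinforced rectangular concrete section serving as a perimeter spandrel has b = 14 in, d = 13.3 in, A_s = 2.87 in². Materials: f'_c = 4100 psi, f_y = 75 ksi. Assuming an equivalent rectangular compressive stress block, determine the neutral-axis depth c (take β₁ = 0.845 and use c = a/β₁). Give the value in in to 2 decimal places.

T = A_s f_y = 2.87 × 75 = 215.25 kips.
a = T/(0.85 f'_c b) = 215.25/(0.85 × 4.1 × 14) = 4.4118 in.
With β₁ = 0.845, c = a/β₁ = 4.4118/0.845 = 5.22 in.

c ≈ 5.22 in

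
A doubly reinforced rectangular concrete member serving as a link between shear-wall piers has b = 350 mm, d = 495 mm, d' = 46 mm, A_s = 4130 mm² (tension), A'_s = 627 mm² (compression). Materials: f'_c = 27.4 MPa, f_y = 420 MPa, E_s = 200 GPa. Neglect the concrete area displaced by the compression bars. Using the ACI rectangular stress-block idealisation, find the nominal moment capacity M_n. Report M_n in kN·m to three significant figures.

M_n ≈ 714 kN·m

Assume both tension and compression steel yield.
Net tension couple steel: A_s − A'_s = 3503 mm².
a = (A_s − A'_s) f_y / (0.85 f'_c b) = 1471260/(0.85 × 27.4 × 350) = 180.49 mm.
c = a/β₁ = 180.49/0.85 = 212.34 mm; ε'_s = 0.003(c − d')/c = 0.0024 ≥ f_y/E_s = 0.0021, so compression steel does yield.
M_n = (A_s − A'_s) f_y (d − a/2) + A'_s f_y (d − d') = [1471260 × (495 − 90.245) + 263340 × (495 − 46)] × 10⁻⁶ = 595.50 + 118.24 = 713.74 kN·m.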